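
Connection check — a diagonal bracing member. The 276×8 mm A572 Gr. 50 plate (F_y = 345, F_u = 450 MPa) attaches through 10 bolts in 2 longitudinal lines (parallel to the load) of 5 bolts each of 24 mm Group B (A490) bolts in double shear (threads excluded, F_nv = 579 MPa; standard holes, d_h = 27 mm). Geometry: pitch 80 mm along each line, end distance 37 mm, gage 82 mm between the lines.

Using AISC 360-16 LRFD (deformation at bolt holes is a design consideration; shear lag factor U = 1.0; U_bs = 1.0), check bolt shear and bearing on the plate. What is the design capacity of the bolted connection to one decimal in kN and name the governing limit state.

1396.4 kN (bearing governs)

Bolt shear: A_b = π(24)²/4 = 452.39 mm². φR_n = 0.75 × 579 × 452.39 × 10 × 2 = 3929.0 kN.
Bearing (8 mm plate, F_u = 450 MPa): end bolts L_c = 37 − 27/2 = 23.5, R_n = min(1.2×23.5×8×450, 2.4×24×8×450) = 101.52 kN/bolt; interior L_c = 80 − 27 = 53, R_n = 207.36 kN/bolt. φR_n = 0.75 × (2×101.52 + 8×207.36) = 1396.4 kN.
Governing: min(3929.0, 1396.4) = 1396.4 kN → bearing.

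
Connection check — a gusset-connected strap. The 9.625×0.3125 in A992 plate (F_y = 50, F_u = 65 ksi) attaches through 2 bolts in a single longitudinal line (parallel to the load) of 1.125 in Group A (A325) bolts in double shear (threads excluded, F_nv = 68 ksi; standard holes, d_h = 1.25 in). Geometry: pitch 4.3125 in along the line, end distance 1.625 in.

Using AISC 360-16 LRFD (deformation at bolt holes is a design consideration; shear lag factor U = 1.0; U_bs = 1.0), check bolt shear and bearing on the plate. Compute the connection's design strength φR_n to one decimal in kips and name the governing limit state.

Bolt shear: A_b = π(1.125)²/4 = 0.99402 in². φR_n = 0.75 × 68 × 0.99402 × 2 × 2 = 202.8 kips.
Bearing (0.3125 in plate, F_u = 65 ksi): end bolts L_c = 1.625 − 1.25/2 = 1, R_n = min(1.2×1×0.3125×65, 2.4×1.125×0.3125×65) = 24.375 kips/bolt; interior L_c = 4.3125 − 1.25 = 3.0625, R_n = 54.844 kips/bolt. φR_n = 0.75 × (1×24.375 + 1×54.844) = 59.4 kips.
Governing: min(202.8, 59.4) = 59.4 kips → bearing.

59.4 kips (bearing governs)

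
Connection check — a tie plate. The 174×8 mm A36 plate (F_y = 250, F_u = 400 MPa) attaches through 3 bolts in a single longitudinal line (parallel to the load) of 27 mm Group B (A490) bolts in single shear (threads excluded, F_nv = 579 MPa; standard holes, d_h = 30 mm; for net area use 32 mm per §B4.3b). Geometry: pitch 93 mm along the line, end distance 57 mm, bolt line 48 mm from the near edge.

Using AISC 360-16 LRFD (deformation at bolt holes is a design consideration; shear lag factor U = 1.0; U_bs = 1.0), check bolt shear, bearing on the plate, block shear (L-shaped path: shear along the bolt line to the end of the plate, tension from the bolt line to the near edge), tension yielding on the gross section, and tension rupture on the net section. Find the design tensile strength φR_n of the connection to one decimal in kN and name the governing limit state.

Bolt shear: A_b = π(27)²/4 = 572.56 mm². φR_n = 0.75 × 579 × 572.56 × 3 × 1 = 745.9 kN.
Bearing (8 mm plate, F_u = 400 MPa): end bolts L_c = 57 − 30/2 = 42, R_n = min(1.2×42×8×400, 2.4×27×8×400) = 161.28 kN/bolt; interior L_c = 93 − 30 = 63, R_n = 207.36 kN/bolt. φR_n = 0.75 × (1×161.28 + 2×207.36) = 432.0 kN.
Block shear: shear path 1×[57+2×93] = 1×243 mm, A_gv = 1944, A_nv = 1×(243 − 2.5×32)×8 = 1304 mm²; tension to near edge: (48 − 0.5×32)×8 = 256 mm². R_n = min(0.6×400×1304, 0.6×250×1944) + 1.0×400×256 = min(312.96, 291.6) + 102.4 = 394 kN. φR_n = 0.75 × 394 = 295.5 kN.
Tension yield (gross): A_g = 174×8 = 1392 mm². φR_n = 0.90 × 250 × 1392 = 313.2 kN.
Tension rupture (net): A_n = (174 − 1×32)×8 = 1136 mm² (U = 1.0, A_e = A_n). φR_n = 0.75 × 400 × 1136 = 340.8 kN.
Governing: min(745.9, 432.0, 295.5, 313.2, 340.8) = 295.5 kN → block shear.

295.5 kN (block shear governs)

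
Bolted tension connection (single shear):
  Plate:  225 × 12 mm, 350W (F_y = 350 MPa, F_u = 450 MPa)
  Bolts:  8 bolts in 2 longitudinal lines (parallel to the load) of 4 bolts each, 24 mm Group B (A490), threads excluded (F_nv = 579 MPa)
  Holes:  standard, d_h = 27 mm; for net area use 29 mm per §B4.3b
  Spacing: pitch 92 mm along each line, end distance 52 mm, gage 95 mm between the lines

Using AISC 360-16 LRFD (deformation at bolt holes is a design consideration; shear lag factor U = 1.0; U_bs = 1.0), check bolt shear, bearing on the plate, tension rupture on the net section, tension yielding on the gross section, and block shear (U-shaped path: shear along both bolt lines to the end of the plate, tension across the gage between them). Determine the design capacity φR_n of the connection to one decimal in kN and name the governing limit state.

Bolt shear: A_b = π(24)²/4 = 452.39 mm². φR_n = 0.75 × 579 × 452.39 × 8 × 1 = 1571.6 kN.
Bearing (12 mm plate, F_u = 450 MPa): end bolts L_c = 52 − 27/2 = 38.5, R_n = min(1.2×38.5×12×450, 2.4×24×12×450) = 249.48 kN/bolt; interior L_c = 92 − 27 = 65, R_n = 311.04 kN/bolt. φR_n = 0.75 × (2×249.48 + 6×311.04) = 1773.9 kN.
Tension rupture (net): A_n = (225 − 2×29)×12 = 2004 mm² (U = 1.0, A_e = A_n). φR_n = 0.75 × 450 × 2004 = 676.4 kN.
Tension yield (gross): A_g = 225×12 = 2700 mm². φR_n = 0.90 × 350 × 2700 = 850.5 kN.
Block shear: shear path 2×[52+3×92] = 2×328 mm, A_gv = 7872, A_nv = 2×(328 − 3.5×29)×12 = 5436 mm²; tension across gage: (95 − 1×29)×12 = 792 mm². R_n = min(0.6×450×5436, 0.6×350×7872) + 1.0×450×792 = min(1467.7, 1653.1) + 356.4 = 1824.1 kN. φR_n = 0.75 × 1824.1 = 1368.1 kN.
Governing: min(1571.6, 1773.9, 676.4, 850.5, 1368.1) = 676.4 kN → net-section rupture.

676.4 kN (net-section rupture governs)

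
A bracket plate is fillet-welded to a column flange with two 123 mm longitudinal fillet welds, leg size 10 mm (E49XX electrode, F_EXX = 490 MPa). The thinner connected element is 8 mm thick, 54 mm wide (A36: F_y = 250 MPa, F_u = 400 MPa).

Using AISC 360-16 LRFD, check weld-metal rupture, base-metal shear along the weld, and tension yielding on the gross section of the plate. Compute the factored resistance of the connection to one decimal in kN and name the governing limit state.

97.2 kN (gross-section yield governs)

Weld metal: throat = 0.707×10 = 7.07 mm, L = 2×123 = 246 mm. φR_n = 0.75 × 0.6 × 490 × 7.07 × 246 = 383.5 kN.
Base metal shear (8 mm plate): yield φR_n = 1.0×0.6×250×8×246 = 295.2 kN; rupture φR_n = 0.75×0.6×400×8×246 = 354.2 kN; take 295.2 kN (yield).
Tension yield (gross): A_g = 54×8 = 432 mm². φR_n = 0.90 × 250 × 432 = 97.2 kN.
Governing: min(383.5, 295.2, 97.2) = 97.2 kN → gross-section yield.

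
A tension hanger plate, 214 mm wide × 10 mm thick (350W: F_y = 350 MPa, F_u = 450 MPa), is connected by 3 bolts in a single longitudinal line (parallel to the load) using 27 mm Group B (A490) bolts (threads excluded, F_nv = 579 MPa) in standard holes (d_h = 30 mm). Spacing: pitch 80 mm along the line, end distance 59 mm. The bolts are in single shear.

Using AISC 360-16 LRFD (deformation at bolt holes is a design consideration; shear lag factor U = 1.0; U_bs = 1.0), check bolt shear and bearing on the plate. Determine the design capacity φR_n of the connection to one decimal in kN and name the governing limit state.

583.2 kN (bearing governs)

Bolt shear: A_b = π(27)²/4 = 572.56 mm². φR_n = 0.75 × 579 × 572.56 × 3 × 1 = 745.9 kN.
Bearing (10 mm plate, F_u = 450 MPa): end bolts L_c = 59 − 30/2 = 44, R_n = min(1.2×44×10×450, 2.4×27×10×450) = 237.6 kN/bolt; interior L_c = 80 − 30 = 50, R_n = 270 kN/bolt. φR_n = 0.75 × (1×237.6 + 2×270) = 583.2 kN.
Governing: min(745.9, 583.2) = 583.2 kN → bearing.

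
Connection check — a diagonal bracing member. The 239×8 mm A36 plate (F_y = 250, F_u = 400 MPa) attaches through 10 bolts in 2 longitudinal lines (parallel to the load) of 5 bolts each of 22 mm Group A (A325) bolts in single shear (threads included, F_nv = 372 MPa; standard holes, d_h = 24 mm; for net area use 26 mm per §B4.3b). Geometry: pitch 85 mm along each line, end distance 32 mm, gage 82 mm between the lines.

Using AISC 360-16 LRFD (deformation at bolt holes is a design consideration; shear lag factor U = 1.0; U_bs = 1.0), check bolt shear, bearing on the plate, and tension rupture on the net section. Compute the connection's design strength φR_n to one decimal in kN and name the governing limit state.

448.8 kN (net-section rupture governs)

Bolt shear: A_b = π(22)²/4 = 380.13 mm². φR_n = 0.75 × 372 × 380.13 × 10 × 1 = 1060.6 kN.
Bearing (8 mm plate, F_u = 400 MPa): end bolts L_c = 32 − 24/2 = 20, R_n = min(1.2×20×8×400, 2.4×22×8×400) = 76.8 kN/bolt; interior L_c = 85 − 24 = 61, R_n = 168.96 kN/bolt. φR_n = 0.75 × (2×76.8 + 8×168.96) = 1129.0 kN.
Tension rupture (net): A_n = (239 − 2×26)×8 = 1496 mm² (U = 1.0, A_e = A_n). φR_n = 0.75 × 400 × 1496 = 448.8 kN.
Governing: min(1060.6, 1129.0, 448.8) = 448.8 kN → net-section rupture.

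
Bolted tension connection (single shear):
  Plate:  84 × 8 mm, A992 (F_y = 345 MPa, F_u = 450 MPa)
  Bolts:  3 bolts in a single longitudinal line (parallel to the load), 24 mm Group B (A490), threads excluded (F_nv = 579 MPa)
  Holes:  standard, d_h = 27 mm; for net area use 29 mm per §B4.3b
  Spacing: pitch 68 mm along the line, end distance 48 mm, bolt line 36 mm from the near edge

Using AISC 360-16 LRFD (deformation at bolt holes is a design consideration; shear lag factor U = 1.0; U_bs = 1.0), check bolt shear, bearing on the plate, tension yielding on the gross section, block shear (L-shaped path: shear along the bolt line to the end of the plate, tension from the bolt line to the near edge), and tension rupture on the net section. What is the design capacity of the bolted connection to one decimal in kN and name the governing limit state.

148.5 kN (net-section rupture governs)

Bolt shear: A_b = π(24)²/4 = 452.39 mm². φR_n = 0.75 × 579 × 452.39 × 3 × 1 = 589.4 kN.
Bearing (8 mm plate, F_u = 450 MPa): end bolts L_c = 48 − 27/2 = 34.5, R_n = min(1.2×34.5×8×450, 2.4×24×8×450) = 149.04 kN/bolt; interior L_c = 68 − 27 = 41, R_n = 177.12 kN/bolt. φR_n = 0.75 × (1×149.04 + 2×177.12) = 377.5 kN.
Tension yield (gross): A_g = 84×8 = 672 mm². φR_n = 0.90 × 345 × 672 = 208.7 kN.
Block shear: shear path 1×[48+2×68] = 1×184 mm, A_gv = 1472, A_nv = 1×(184 − 2.5×29)×8 = 892 mm²; tension to near edge: (36 − 0.5×29)×8 = 172 mm². R_n = min(0.6×450×892, 0.6×345×1472) + 1.0×450×172 = min(240.84, 304.7) + 77.4 = 318.24 kN. φR_n = 0.75 × 318.24 = 238.7 kN.
Tension rupture (net): A_n = (84 − 1×29)×8 = 440 mm² (U = 1.0, A_e = A_n). φR_n = 0.75 × 450 × 440 = 148.5 kN.
Governing: min(589.4, 377.5, 208.7, 238.7, 148.5) = 148.5 kN → net-section rupture.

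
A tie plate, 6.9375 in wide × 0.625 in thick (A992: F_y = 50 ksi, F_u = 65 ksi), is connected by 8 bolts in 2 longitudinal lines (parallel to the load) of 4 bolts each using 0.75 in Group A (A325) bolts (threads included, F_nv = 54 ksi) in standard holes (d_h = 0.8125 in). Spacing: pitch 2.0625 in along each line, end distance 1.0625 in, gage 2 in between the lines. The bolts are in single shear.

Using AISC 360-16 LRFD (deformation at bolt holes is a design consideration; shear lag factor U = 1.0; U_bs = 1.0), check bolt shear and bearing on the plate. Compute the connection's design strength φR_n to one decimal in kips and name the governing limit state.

Bolt shear: A_b = π(0.75)²/4 = 0.44179 in². φR_n = 0.75 × 54 × 0.44179 × 8 × 1 = 143.1 kips.
Bearing (0.625 in plate, F_u = 65 ksi): end bolts L_c = 1.0625 − 0.8125/2 = 0.65625, R_n = min(1.2×0.65625×0.625×65, 2.4×0.75×0.625×65) = 31.992 kips/bolt; interior L_c = 2.0625 − 0.8125 = 1.25, R_n = 60.938 kips/bolt. φR_n = 0.75 × (2×31.992 + 6×60.938) = 322.2 kips.
Governing: min(143.1, 322.2) = 143.1 kips → bolt shear.

143.1 kips (bolt shear governs)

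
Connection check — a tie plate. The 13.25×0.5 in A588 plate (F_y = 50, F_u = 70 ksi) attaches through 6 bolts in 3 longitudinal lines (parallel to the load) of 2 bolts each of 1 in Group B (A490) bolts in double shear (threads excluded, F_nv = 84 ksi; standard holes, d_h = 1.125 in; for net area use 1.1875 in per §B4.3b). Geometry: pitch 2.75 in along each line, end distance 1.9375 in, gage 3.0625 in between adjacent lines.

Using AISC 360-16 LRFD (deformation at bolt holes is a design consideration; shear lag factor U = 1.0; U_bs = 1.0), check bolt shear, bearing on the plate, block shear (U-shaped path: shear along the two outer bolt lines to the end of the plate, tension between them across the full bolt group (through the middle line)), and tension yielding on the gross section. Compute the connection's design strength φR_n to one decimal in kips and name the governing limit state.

Bolt shear: A_b = π(1)²/4 = 0.7854 in². φR_n = 0.75 × 84 × 0.7854 × 6 × 2 = 593.8 kips.
Bearing (0.5 in plate, F_u = 70 ksi): end bolts L_c = 1.9375 − 1.125/2 = 1.375, R_n = min(1.2×1.375×0.5×70, 2.4×1×0.5×70) = 57.75 kips/bolt; interior L_c = 2.75 − 1.125 = 1.625, R_n = 68.25 kips/bolt. φR_n = 0.75 × (3×57.75 + 3×68.25) = 283.5 kips.
Block shear: shear path 2×[1.9375+1×2.75] = 2×4.6875 in, A_gv = 4.6875, A_nv = 2×(4.6875 − 1.5×1.1875)×0.5 = 2.9063 in²; tension across gage: (6.125 − 2×1.1875)×0.5 = 1.875 in². R_n = min(0.6×70×2.9063, 0.6×50×4.6875) + 1.0×70×1.875 = min(122.06, 140.63) + 131.25 = 253.31 kips. φR_n = 0.75 × 253.31 = 190.0 kips.
Tension yield (gross): A_g = 13.25×0.5 = 6.625 in². φR_n = 0.90 × 50 × 6.625 = 298.1 kips.
Governing: min(593.8, 283.5, 190.0, 298.1) = 190.0 kips → block shear.

190.0 kips (block shear governs)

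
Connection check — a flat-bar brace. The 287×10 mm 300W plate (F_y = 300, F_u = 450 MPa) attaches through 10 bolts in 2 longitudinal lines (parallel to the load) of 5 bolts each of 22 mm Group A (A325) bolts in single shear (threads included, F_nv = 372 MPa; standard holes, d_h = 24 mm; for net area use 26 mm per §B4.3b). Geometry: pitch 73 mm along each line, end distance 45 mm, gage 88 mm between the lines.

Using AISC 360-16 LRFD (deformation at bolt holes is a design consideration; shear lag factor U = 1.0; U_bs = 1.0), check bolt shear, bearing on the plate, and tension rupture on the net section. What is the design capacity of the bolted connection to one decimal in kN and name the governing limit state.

793.1 kN (net-section rupture governs)

Bolt shear: A_b = π(22)²/4 = 380.13 mm². φR_n = 0.75 × 372 × 380.13 × 10 × 1 = 1060.6 kN.
Bearing (10 mm plate, F_u = 450 MPa): end bolts L_c = 45 − 24/2 = 33, R_n = min(1.2×33×10×450, 2.4×22×10×450) = 178.2 kN/bolt; interior L_c = 73 − 24 = 49, R_n = 237.6 kN/bolt. φR_n = 0.75 × (2×178.2 + 8×237.6) = 1692.9 kN.
Tension rupture (net): A_n = (287 − 2×26)×10 = 2350 mm² (U = 1.0, A_e = A_n). φR_n = 0.75 × 450 × 2350 = 793.1 kN.
Governing: min(1060.6, 1692.9, 793.1) = 793.1 kN → net-section rupture.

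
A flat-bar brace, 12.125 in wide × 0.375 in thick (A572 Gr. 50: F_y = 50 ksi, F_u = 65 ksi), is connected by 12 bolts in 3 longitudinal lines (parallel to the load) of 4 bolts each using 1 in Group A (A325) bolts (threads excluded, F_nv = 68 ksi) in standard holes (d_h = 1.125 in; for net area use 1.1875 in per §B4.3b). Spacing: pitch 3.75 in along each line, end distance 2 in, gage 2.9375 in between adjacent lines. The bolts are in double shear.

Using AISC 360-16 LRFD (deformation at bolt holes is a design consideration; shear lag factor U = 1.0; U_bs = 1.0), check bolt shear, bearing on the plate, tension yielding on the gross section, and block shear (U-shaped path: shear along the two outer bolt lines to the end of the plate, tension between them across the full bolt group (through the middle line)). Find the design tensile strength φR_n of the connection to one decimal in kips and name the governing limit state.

204.6 kips (gross-section yield governs)

Bolt shear: A_b = π(1)²/4 = 0.7854 in². φR_n = 0.75 × 68 × 0.7854 × 12 × 2 = 961.3 kips.
Bearing (0.375 in plate, F_u = 65 ksi): end bolts L_c = 2 − 1.125/2 = 1.4375, R_n = min(1.2×1.4375×0.375×65, 2.4×1×0.375×65) = 42.047 kips/bolt; interior L_c = 3.75 − 1.125 = 2.625, R_n = 58.5 kips/bolt. φR_n = 0.75 × (3×42.047 + 9×58.5) = 489.5 kips.
Tension yield (gross): A_g = 12.125×0.375 = 4.5469 in². φR_n = 0.90 × 50 × 4.5469 = 204.6 kips.
Block shear: shear path 2×[2+3×3.75] = 2×13.25 in, A_gv = 9.9375, A_nv = 2×(13.25 − 3.5×1.1875)×0.375 = 6.8203 in²; tension across gage: (5.875 − 2×1.1875)×0.375 = 1.3125 in². R_n = min(0.6×65×6.8203, 0.6×50×9.9375) + 1.0×65×1.3125 = min(265.99, 298.13) + 85.313 = 351.3 kips. φR_n = 0.75 × 351.3 = 263.5 kips.
Governing: min(961.3, 489.5, 204.6, 263.5) = 204.6 kips → gross-section yield.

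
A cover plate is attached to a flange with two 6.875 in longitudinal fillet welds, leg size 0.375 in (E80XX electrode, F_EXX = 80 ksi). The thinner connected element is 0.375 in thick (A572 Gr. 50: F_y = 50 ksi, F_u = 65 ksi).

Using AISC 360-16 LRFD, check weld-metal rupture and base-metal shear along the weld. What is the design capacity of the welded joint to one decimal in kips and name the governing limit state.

Weld metal: throat = 0.707×0.375 = 0.26513 in, L = 2×6.875 = 13.75 in. φR_n = 0.75 × 0.6 × 80 × 0.26513 × 13.75 = 131.2 kips.
Base metal shear (0.375 in plate): yield φR_n = 1.0×0.6×50×0.375×13.75 = 154.7 kips; rupture φR_n = 0.75×0.6×65×0.375×13.75 = 150.8 kips; take 150.8 kips (rupture).
Governing: min(131.2, 150.8) = 131.2 kips → weld metal.

131.2 kips (weld metal governs)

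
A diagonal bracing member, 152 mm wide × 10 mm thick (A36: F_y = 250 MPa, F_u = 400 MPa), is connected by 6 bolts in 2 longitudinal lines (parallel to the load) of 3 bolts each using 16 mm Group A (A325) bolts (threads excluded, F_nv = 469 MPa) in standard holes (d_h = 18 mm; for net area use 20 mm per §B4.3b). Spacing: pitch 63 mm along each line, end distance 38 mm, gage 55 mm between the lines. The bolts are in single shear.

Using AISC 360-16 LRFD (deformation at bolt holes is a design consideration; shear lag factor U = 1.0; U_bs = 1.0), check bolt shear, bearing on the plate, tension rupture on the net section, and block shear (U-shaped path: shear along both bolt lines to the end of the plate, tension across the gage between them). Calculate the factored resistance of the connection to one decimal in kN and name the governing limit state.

Bolt shear: A_b = π(16)²/4 = 201.06 mm². φR_n = 0.75 × 469 × 201.06 × 6 × 1 = 424.3 kN.
Bearing (10 mm plate, F_u = 400 MPa): end bolts L_c = 38 − 18/2 = 29, R_n = min(1.2×29×10×400, 2.4×16×10×400) = 139.2 kN/bolt; interior L_c = 63 − 18 = 45, R_n = 153.6 kN/bolt. φR_n = 0.75 × (2×139.2 + 4×153.6) = 669.6 kN.
Tension rupture (net): A_n = (152 − 2×20)×10 = 1120 mm² (U = 1.0, A_e = A_n). φR_n = 0.75 × 400 × 1120 = 336.0 kN.
Block shear: shear path 2×[38+2×63] = 2×164 mm, A_gv = 3280, A_nv = 2×(164 − 2.5×20)×10 = 2280 mm²; tension across gage: (55 − 1×20)×10 = 350 mm². R_n = min(0.6×400×2280, 0.6×250×3280) + 1.0×400×350 = min(547.2, 492) + 140 = 632 kN. φR_n = 0.75 × 632 = 474.0 kN.
Governing: min(424.3, 669.6, 336.0, 474.0) = 336.0 kN → net-section rupture.

336.0 kN (net-section rupture governs)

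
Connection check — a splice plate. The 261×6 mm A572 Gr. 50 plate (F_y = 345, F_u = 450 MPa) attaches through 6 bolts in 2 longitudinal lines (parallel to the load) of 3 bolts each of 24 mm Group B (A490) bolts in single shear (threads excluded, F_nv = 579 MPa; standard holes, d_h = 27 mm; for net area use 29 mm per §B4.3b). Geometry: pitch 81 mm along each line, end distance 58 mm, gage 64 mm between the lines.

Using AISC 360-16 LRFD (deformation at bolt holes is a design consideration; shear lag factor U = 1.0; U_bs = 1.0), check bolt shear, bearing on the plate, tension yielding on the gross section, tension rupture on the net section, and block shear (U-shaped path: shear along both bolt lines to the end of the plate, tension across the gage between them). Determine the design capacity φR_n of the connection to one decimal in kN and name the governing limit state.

Bolt shear: A_b = π(24)²/4 = 452.39 mm². φR_n = 0.75 × 579 × 452.39 × 6 × 1 = 1178.7 kN.
Bearing (6 mm plate, F_u = 450 MPa): end bolts L_c = 58 − 27/2 = 44.5, R_n = min(1.2×44.5×6×450, 2.4×24×6×450) = 144.18 kN/bolt; interior L_c = 81 − 27 = 54, R_n = 155.52 kN/bolt. φR_n = 0.75 × (2×144.18 + 4×155.52) = 682.8 kN.
Tension yield (gross): A_g = 261×6 = 1566 mm². φR_n = 0.90 × 345 × 1566 = 486.2 kN.
Tension rupture (net): A_n = (261 − 2×29)×6 = 1218 mm² (U = 1.0, A_e = A_n). φR_n = 0.75 × 450 × 1218 = 411.1 kN.
Block shear: shear path 2×[58+2×81] = 2×220 mm, A_gv = 2640, A_nv = 2×(220 − 2.5×29)×6 = 1770 mm²; tension across gage: (64 − 1×29)×6 = 210 mm². R_n = min(0.6×450×1770, 0.6×345×2640) + 1.0×450×210 = min(477.9, 546.48) + 94.5 = 572.4 kN. φR_n = 0.75 × 572.4 = 429.3 kN.
Governing: min(1178.7, 682.8, 486.2, 411.1, 429.3) = 411.1 kN → net-section rupture.

411.1 kN (net-section rupture governs)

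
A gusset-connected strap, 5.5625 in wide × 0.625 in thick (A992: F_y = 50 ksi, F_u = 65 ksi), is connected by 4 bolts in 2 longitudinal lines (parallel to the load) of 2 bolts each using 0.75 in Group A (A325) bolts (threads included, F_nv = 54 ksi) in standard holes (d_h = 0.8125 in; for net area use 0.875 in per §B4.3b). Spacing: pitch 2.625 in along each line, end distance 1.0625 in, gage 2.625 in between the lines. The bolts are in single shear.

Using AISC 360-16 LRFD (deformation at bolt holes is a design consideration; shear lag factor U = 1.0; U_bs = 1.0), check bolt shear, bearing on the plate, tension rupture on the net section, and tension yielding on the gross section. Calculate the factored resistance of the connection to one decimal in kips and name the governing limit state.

Bolt shear: A_b = π(0.75)²/4 = 0.44179 in². φR_n = 0.75 × 54 × 0.44179 × 4 × 1 = 71.6 kips.
Bearing (0.625 in plate, F_u = 65 ksi): end bolts L_c = 1.0625 − 0.8125/2 = 0.65625, R_n = min(1.2×0.65625×0.625×65, 2.4×0.75×0.625×65) = 31.992 kips/bolt; interior L_c = 2.625 − 0.8125 = 1.8125, R_n = 73.125 kips/bolt. φR_n = 0.75 × (2×31.992 + 2×73.125) = 157.7 kips.
Tension rupture (net): A_n = (5.5625 − 2×0.875)×0.625 = 2.3828 in² (U = 1.0, A_e = A_n). φR_n = 0.75 × 65 × 2.3828 = 116.2 kips.
Tension yield (gross): A_g = 5.5625×0.625 = 3.4766 in². φR_n = 0.90 × 50 × 3.4766 = 156.4 kips.
Governing: min(71.6, 157.7, 116.2, 156.4) = 71.6 kips → bolt shear.

71.6 kips (bolt shear governs)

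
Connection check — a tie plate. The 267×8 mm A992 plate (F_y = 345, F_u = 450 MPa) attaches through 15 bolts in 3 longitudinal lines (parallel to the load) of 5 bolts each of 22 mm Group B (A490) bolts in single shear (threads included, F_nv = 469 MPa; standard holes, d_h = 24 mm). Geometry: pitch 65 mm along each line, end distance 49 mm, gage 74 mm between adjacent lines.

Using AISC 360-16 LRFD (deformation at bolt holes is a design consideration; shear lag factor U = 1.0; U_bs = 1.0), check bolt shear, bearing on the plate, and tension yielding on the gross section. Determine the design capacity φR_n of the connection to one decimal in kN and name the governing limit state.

Bolt shear: A_b = π(22)²/4 = 380.13 mm². φR_n = 0.75 × 469 × 380.13 × 15 × 1 = 2005.7 kN.
Bearing (8 mm plate, F_u = 450 MPa): end bolts L_c = 49 − 24/2 = 37, R_n = min(1.2×37×8×450, 2.4×22×8×450) = 159.84 kN/bolt; interior L_c = 65 − 24 = 41, R_n = 177.12 kN/bolt. φR_n = 0.75 × (3×159.84 + 12×177.12) = 1953.7 kN.
Tension yield (gross): A_g = 267×8 = 2136 mm². φR_n = 0.90 × 345 × 2136 = 663.2 kN.
Governing: min(2005.7, 1953.7, 663.2) = 663.2 kN → gross-section yield.

663.2 kN (gross-section yield governs)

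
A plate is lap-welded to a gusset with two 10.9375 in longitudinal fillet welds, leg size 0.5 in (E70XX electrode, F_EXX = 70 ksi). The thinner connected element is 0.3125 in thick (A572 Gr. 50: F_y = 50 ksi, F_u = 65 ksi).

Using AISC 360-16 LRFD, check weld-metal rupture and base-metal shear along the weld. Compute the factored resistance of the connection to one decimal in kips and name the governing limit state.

Weld metal: throat = 0.707×0.5 = 0.3535 in, L = 2×10.9375 = 21.875 in. φR_n = 0.75 × 0.6 × 70 × 0.3535 × 21.875 = 243.6 kips.
Base metal shear (0.3125 in plate): yield φR_n = 1.0×0.6×50×0.3125×21.875 = 205.1 kips; rupture φR_n = 0.75×0.6×65×0.3125×21.875 = 200.0 kips; take 200.0 kips (rupture).
Governing: min(243.6, 200.0) = 200.0 kips → base-metal shear.

200.0 kips (base-metal shear governs)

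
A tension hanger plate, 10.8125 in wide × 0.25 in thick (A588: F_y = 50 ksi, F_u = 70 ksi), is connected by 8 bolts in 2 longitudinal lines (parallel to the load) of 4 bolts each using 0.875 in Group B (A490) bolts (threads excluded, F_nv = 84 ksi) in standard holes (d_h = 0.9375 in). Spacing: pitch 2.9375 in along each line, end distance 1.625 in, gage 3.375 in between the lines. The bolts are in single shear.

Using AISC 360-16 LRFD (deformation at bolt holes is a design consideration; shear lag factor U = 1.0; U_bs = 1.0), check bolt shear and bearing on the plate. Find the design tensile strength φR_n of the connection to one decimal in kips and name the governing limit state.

201.8 kips (bearing governs)

Bolt shear: A_b = π(0.875)²/4 = 0.60132 in². φR_n = 0.75 × 84 × 0.60132 × 8 × 1 = 303.1 kips.
Bearing (0.25 in plate, F_u = 70 ksi): end bolts L_c = 1.625 − 0.9375/2 = 1.15625, R_n = min(1.2×1.15625×0.25×70, 2.4×0.875×0.25×70) = 24.281 kips/bolt; interior L_c = 2.9375 − 0.9375 = 2, R_n = 36.75 kips/bolt. φR_n = 0.75 × (2×24.281 + 6×36.75) = 201.8 kips.
Governing: min(303.1, 201.8) = 201.8 kips → bearing.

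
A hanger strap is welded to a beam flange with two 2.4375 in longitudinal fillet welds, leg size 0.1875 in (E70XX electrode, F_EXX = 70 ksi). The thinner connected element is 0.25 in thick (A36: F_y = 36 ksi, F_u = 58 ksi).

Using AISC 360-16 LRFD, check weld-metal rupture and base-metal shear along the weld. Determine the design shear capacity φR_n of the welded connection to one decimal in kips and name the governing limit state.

20.4 kips (weld metal governs)

Weld metal: throat = 0.707×0.1875 = 0.13256 in, L = 2×2.4375 = 4.875 in. φR_n = 0.75 × 0.6 × 70 × 0.13256 × 4.875 = 20.4 kips.
Base metal shear (0.25 in plate): yield φR_n = 1.0×0.6×36×0.25×4.875 = 26.3 kips; rupture φR_n = 0.75×0.6×58×0.25×4.875 = 31.8 kips; take 26.3 kips (yield).
Governing: min(20.4, 26.3) = 20.4 kips → weld metal.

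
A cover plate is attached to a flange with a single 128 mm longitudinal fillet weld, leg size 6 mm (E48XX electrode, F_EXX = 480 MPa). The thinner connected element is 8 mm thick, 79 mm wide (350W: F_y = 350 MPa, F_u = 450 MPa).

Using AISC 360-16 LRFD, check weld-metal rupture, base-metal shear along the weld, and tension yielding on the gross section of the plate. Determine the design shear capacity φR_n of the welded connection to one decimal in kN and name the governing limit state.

Weld metal: throat = 0.707×6 = 4.242 mm, L = 128 mm. φR_n = 0.75 × 0.6 × 480 × 4.242 × 128 = 117.3 kN.
Base metal shear (8 mm plate): yield φR_n = 1.0×0.6×350×8×128 = 215.0 kN; rupture φR_n = 0.75×0.6×450×8×128 = 207.4 kN; take 207.4 kN (rupture).
Tension yield (gross): A_g = 79×8 = 632 mm². φR_n = 0.90 × 350 × 632 = 199.1 kN.
Governing: min(117.3, 207.4, 199.1) = 117.3 kN → weld metal.

117.3 kN (weld metal governs)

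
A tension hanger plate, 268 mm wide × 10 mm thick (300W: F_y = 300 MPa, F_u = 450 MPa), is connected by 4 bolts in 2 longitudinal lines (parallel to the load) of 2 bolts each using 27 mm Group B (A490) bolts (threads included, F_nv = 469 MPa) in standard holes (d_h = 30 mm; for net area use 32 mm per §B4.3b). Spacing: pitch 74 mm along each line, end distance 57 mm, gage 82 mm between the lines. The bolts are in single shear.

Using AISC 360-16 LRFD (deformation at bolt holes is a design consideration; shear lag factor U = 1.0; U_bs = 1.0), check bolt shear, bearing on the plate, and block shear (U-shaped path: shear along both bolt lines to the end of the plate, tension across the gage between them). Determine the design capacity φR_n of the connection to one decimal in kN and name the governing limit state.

Bolt shear: A_b = π(27)²/4 = 572.56 mm². φR_n = 0.75 × 469 × 572.56 × 4 × 1 = 805.6 kN.
Bearing (10 mm plate, F_u = 450 MPa): end bolts L_c = 57 − 30/2 = 42, R_n = min(1.2×42×10×450, 2.4×27×10×450) = 226.8 kN/bolt; interior L_c = 74 − 30 = 44, R_n = 237.6 kN/bolt. φR_n = 0.75 × (2×226.8 + 2×237.6) = 696.6 kN.
Block shear: shear path 2×[57+1×74] = 2×131 mm, A_gv = 2620, A_nv = 2×(131 − 1.5×32)×10 = 1660 mm²; tension across gage: (82 − 1×32)×10 = 500 mm². R_n = min(0.6×450×1660, 0.6×300×2620) + 1.0×450×500 = min(448.2, 471.6) + 225 = 673.2 kN. φR_n = 0.75 × 673.2 = 504.9 kN.
Governing: min(805.6, 696.6, 504.9) = 504.9 kN → block shear.

504.9 kN (block shear governs)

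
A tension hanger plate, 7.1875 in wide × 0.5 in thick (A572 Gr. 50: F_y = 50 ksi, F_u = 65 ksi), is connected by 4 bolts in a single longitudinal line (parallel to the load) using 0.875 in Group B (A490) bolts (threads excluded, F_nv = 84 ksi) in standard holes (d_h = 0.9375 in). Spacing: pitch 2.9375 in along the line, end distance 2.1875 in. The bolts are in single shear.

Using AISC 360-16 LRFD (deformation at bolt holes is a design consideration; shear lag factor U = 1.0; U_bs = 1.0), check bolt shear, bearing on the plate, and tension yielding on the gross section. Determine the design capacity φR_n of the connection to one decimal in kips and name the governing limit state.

151.5 kips (bolt shear governs)

Bolt shear: A_b = π(0.875)²/4 = 0.60132 in². φR_n = 0.75 × 84 × 0.60132 × 4 × 1 = 151.5 kips.
Bearing (0.5 in plate, F_u = 65 ksi): end bolts L_c = 2.1875 − 0.9375/2 = 1.71875, R_n = min(1.2×1.71875×0.5×65, 2.4×0.875×0.5×65) = 67.031 kips/bolt; interior L_c = 2.9375 − 0.9375 = 2, R_n = 68.25 kips/bolt. φR_n = 0.75 × (1×67.031 + 3×68.25) = 203.8 kips.
Tension yield (gross): A_g = 7.1875×0.5 = 3.5938 in². φR_n = 0.90 × 50 × 3.5938 = 161.7 kips.
Governing: min(151.5, 203.8, 161.7) = 151.5 kips → bolt shear.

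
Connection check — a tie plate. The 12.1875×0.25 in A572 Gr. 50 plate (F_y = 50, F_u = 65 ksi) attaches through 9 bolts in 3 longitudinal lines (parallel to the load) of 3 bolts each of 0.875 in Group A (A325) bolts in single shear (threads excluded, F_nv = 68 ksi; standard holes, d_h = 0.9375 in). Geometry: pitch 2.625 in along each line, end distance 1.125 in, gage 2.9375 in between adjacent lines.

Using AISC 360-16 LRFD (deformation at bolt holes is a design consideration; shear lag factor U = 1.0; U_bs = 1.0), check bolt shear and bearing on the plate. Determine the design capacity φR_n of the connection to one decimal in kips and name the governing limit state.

Bolt shear: A_b = π(0.875)²/4 = 0.60132 in². φR_n = 0.75 × 68 × 0.60132 × 9 × 1 = 276.0 kips.
Bearing (0.25 in plate, F_u = 65 ksi): end bolts L_c = 1.125 − 0.9375/2 = 0.65625, R_n = min(1.2×0.65625×0.25×65, 2.4×0.875×0.25×65) = 12.797 kips/bolt; interior L_c = 2.625 − 0.9375 = 1.6875, R_n = 32.906 kips/bolt. φR_n = 0.75 × (3×12.797 + 6×32.906) = 176.9 kips.
Governing: min(276.0, 176.9) = 176.9 kips → bearing.

176.9 kips (bearing governs)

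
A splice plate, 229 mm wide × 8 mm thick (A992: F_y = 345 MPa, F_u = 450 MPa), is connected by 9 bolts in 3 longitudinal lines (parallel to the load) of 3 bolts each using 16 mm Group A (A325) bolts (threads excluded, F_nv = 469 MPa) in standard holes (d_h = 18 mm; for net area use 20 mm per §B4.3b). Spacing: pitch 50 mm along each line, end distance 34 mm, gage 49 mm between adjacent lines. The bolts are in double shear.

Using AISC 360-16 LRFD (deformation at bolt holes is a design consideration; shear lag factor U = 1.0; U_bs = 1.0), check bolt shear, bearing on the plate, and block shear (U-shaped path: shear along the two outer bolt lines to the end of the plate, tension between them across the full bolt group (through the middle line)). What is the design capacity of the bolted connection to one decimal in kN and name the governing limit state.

428.8 kN (block shear governs)

Bolt shear: A_b = π(16)²/4 = 201.06 mm². φR_n = 0.75 × 469 × 201.06 × 9 × 2 = 1273.0 kN.
Bearing (8 mm plate, F_u = 450 MPa): end bolts L_c = 34 − 18/2 = 25, R_n = min(1.2×25×8×450, 2.4×16×8×450) = 108 kN/bolt; interior L_c = 50 − 18 = 32, R_n = 138.24 kN/bolt. φR_n = 0.75 × (3×108 + 6×138.24) = 865.1 kN.
Block shear: shear path 2×[34+2×50] = 2×134 mm, A_gv = 2144, A_nv = 2×(134 − 2.5×20)×8 = 1344 mm²; tension across gage: (98 − 2×20)×8 = 464 mm². R_n = min(0.6×450×1344, 0.6×345×2144) + 1.0×450×464 = min(362.88, 443.81) + 208.8 = 571.68 kN. φR_n = 0.75 × 571.68 = 428.8 kN.
Governing: min(1273.0, 865.1, 428.8) = 428.8 kN → block shear.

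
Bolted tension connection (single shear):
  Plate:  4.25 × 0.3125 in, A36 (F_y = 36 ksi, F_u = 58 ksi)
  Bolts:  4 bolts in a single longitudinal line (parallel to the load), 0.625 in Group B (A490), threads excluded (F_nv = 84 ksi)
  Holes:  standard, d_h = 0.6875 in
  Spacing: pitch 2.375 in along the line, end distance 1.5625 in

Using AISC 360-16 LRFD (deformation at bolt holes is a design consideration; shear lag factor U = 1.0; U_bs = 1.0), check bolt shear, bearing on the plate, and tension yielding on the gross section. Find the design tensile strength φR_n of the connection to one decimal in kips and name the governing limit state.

43.0 kips (gross-section yield governs)

Bolt shear: A_b = π(0.625)²/4 = 0.3068 in². φR_n = 0.75 × 84 × 0.3068 × 4 × 1 = 77.3 kips.
Bearing (0.3125 in plate, F_u = 58 ksi): end bolts L_c = 1.5625 − 0.6875/2 = 1.21875, R_n = min(1.2×1.21875×0.3125×58, 2.4×0.625×0.3125×58) = 26.508 kips/bolt; interior L_c = 2.375 − 0.6875 = 1.6875, R_n = 27.188 kips/bolt. φR_n = 0.75 × (1×26.508 + 3×27.188) = 81.1 kips.
Tension yield (gross): A_g = 4.25×0.3125 = 1.3281 in². φR_n = 0.90 × 36 × 1.3281 = 43.0 kips.
Governing: min(77.3, 81.1, 43.0) = 43.0 kips → gross-section yield.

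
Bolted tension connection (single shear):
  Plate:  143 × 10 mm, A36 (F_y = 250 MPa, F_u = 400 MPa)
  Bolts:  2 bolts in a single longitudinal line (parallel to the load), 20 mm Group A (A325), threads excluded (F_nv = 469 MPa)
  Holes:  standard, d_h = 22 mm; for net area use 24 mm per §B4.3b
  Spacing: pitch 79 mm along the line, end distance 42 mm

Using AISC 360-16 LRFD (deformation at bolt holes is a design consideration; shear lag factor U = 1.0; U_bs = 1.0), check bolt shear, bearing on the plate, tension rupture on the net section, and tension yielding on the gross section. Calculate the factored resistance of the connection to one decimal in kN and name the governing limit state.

Bolt shear: A_b = π(20)²/4 = 314.16 mm². φR_n = 0.75 × 469 × 314.16 × 2 × 1 = 221.0 kN.
Bearing (10 mm plate, F_u = 400 MPa): end bolts L_c = 42 − 22/2 = 31, R_n = min(1.2×31×10×400, 2.4×20×10×400) = 148.8 kN/bolt; interior L_c = 79 − 22 = 57, R_n = 192 kN/bolt. φR_n = 0.75 × (1×148.8 + 1×192) = 255.6 kN.
Tension rupture (net): A_n = (143 − 1×24)×10 = 1190 mm² (U = 1.0, A_e = A_n). φR_n = 0.75 × 400 × 1190 = 357.0 kN.
Tension yield (gross): A_g = 143×10 = 1430 mm². φR_n = 0.90 × 250 × 1430 = 321.8 kN.
Governing: min(221.0, 255.6, 357.0, 321.8) = 221.0 kN → bolt shear.

221.0 kN (bolt shear governs)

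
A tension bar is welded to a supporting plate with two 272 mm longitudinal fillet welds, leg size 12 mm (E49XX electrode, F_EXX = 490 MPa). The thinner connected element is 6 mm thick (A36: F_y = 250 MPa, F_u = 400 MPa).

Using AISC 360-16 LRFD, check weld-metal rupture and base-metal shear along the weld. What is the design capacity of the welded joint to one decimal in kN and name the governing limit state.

489.6 kN (base-metal shear governs)

Weld metal: throat = 0.707×12 = 8.484 mm, L = 2×272 = 544 mm. φR_n = 0.75 × 0.6 × 490 × 8.484 × 544 = 1017.7 kN.
Base metal shear (6 mm plate): yield φR_n = 1.0×0.6×250×6×544 = 489.6 kN; rupture φR_n = 0.75×0.6×400×6×544 = 587.5 kN; take 489.6 kN (yield).
Governing: min(1017.7, 489.6) = 489.6 kN → base-metal shear.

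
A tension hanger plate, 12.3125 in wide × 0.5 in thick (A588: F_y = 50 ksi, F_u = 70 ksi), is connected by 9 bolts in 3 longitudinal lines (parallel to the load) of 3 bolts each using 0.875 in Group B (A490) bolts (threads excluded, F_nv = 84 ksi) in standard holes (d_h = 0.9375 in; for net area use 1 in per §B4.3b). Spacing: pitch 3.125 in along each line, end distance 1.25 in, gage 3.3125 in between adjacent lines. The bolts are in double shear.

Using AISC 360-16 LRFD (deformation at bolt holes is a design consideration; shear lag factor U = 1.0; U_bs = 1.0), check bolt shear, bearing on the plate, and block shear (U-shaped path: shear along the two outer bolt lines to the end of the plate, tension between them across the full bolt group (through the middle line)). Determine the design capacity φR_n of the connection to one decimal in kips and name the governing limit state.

278.9 kips (block shear governs)

Bolt shear: A_b = π(0.875)²/4 = 0.60132 in². φR_n = 0.75 × 84 × 0.60132 × 9 × 2 = 681.9 kips.
Bearing (0.5 in plate, F_u = 70 ksi): end bolts L_c = 1.25 − 0.9375/2 = 0.78125, R_n = min(1.2×0.78125×0.5×70, 2.4×0.875×0.5×70) = 32.813 kips/bolt; interior L_c = 3.125 − 0.9375 = 2.1875, R_n = 73.5 kips/bolt. φR_n = 0.75 × (3×32.813 + 6×73.5) = 404.6 kips.
Block shear: shear path 2×[1.25+2×3.125] = 2×7.5 in, A_gv = 7.5, A_nv = 2×(7.5 − 2.5×1)×0.5 = 5 in²; tension across gage: (6.625 − 2×1)×0.5 = 2.3125 in². R_n = min(0.6×70×5, 0.6×50×7.5) + 1.0×70×2.3125 = min(210, 225) + 161.88 = 371.88 kips. φR_n = 0.75 × 371.88 = 278.9 kips.
Governing: min(681.9, 404.6, 278.9) = 278.9 kips → block shear.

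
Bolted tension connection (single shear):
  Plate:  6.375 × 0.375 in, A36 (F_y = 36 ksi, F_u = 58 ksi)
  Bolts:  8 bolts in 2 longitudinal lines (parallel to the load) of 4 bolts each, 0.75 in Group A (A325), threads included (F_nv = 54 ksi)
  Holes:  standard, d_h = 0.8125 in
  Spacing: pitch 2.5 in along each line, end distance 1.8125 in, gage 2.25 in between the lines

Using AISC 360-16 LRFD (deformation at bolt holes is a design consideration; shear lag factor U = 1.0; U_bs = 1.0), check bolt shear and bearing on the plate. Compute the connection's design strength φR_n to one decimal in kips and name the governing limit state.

Bolt shear: A_b = π(0.75)²/4 = 0.44179 in². φR_n = 0.75 × 54 × 0.44179 × 8 × 1 = 143.1 kips.
Bearing (0.375 in plate, F_u = 58 ksi): end bolts L_c = 1.8125 − 0.8125/2 = 1.40625, R_n = min(1.2×1.40625×0.375×58, 2.4×0.75×0.375×58) = 36.703 kips/bolt; interior L_c = 2.5 − 0.8125 = 1.6875, R_n = 39.15 kips/bolt. φR_n = 0.75 × (2×36.703 + 6×39.15) = 231.2 kips.
Governing: min(143.1, 231.2) = 143.1 kips → bolt shear.

143.1 kips (bolt shear governs)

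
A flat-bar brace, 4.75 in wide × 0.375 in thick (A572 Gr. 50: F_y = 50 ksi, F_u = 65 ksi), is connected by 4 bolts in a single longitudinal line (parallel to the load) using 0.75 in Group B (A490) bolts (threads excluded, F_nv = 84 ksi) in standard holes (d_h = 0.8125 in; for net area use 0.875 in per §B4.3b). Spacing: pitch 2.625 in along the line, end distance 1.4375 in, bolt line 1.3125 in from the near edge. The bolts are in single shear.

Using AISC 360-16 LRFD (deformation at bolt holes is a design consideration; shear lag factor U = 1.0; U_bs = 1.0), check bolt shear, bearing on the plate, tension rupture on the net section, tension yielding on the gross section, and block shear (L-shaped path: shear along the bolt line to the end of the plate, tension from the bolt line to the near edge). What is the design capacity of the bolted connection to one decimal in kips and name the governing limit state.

Bolt shear: A_b = π(0.75)²/4 = 0.44179 in². φR_n = 0.75 × 84 × 0.44179 × 4 × 1 = 111.3 kips.
Bearing (0.375 in plate, F_u = 65 ksi): end bolts L_c = 1.4375 − 0.8125/2 = 1.03125, R_n = min(1.2×1.03125×0.375×65, 2.4×0.75×0.375×65) = 30.164 kips/bolt; interior L_c = 2.625 − 0.8125 = 1.8125, R_n = 43.875 kips/bolt. φR_n = 0.75 × (1×30.164 + 3×43.875) = 121.3 kips.
Tension rupture (net): A_n = (4.75 − 1×0.875)×0.375 = 1.4531 in² (U = 1.0, A_e = A_n). φR_n = 0.75 × 65 × 1.4531 = 70.8 kips.
Tension yield (gross): A_g = 4.75×0.375 = 1.7813 in². φR_n = 0.90 × 50 × 1.7813 = 80.2 kips.
Block shear: shear path 1×[1.4375+3×2.625] = 1×9.3125 in, A_gv = 3.4922, A_nv = 1×(9.3125 − 3.5×0.875)×0.375 = 2.3438 in²; tension to near edge: (1.3125 − 0.5×0.875)×0.375 = 0.32813 in². R_n = min(0.6×65×2.3438, 0.6×50×3.4922) + 1.0×65×0.32813 = min(91.408, 104.77) + 21.328 = 112.74 kips. φR_n = 0.75 × 112.74 = 84.6 kips.
Governing: min(111.3, 121.3, 70.8, 80.2, 84.6) = 70.8 kips → net-section rupture.

70.8 kips (net-section rupture governs)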